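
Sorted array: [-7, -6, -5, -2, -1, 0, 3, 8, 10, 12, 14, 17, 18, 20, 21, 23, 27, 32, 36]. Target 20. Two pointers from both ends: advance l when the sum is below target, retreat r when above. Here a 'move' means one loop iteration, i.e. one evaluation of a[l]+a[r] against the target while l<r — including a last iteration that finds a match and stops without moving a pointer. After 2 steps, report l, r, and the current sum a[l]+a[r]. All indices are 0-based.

l=0, r=16, sum=20

l=0 r=18: -7+36=29 >20, r--
l=0 r=17: -7+32=25 >20, r--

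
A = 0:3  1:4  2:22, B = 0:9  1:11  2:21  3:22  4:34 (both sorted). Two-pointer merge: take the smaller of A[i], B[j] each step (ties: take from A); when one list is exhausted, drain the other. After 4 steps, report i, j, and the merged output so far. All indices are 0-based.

i=2, j=2, merged so far=[3, 4, 9, 11]

i=0 j=0: A[i]=3<=B[j]=9 take 3, i++
i=1 j=0: A[i]=4<=B[j]=9 take 4, i++
i=2 j=0: A[i]=22>B[j]=9 take 9, j++
i=2 j=1: A[i]=22>B[j]=11 take 11, j++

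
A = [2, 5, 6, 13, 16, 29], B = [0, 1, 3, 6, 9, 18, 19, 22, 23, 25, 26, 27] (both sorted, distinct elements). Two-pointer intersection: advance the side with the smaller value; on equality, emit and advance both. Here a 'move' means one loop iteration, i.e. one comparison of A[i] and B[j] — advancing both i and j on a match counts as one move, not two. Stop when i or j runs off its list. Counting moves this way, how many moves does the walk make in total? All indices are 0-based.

16 moves

[i=0,j=0] 2>0 → j++
[i=0,j=1] 2>1 → j++
[i=0,j=2] 2<3 → i++
[i=1,j=2] 5>3 → j++
[i=1,j=3] 5<6 → i++
[i=2,j=3] 6==6 emit → i++,j++
[i=3,j=4] 13>9 → j++
[i=3,j=5] 13<18 → i++
[i=4,j=5] 16<18 → i++
[i=5,j=5] 29>18 → j++
[i=5,j=6] 29>19 → j++
[i=5,j=7] 29>22 → j++
[i=5,j=8] 29>23 → j++
[i=5,j=9] 29>25 → j++
[i=5,j=10] 29>26 → j++
[i=5,j=11] 29>27 → j++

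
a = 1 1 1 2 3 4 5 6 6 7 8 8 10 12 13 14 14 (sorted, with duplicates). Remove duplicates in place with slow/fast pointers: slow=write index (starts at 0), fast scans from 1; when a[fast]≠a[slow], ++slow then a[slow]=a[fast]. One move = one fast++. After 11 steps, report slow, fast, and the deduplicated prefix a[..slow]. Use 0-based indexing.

(s=0,f=1) a[fast]=1=a[slow] dup → fast++
(s=0,f=2) a[fast]=1=a[slow] dup → fast++
(s=0,f=3) a[fast]=2≠a[slow]=1 write a[1]=2 → slow++,fast++
(s=1,f=4) a[fast]=3≠a[slow]=2 write a[2]=3 → slow++,fast++
(s=2,f=5) a[fast]=4≠a[slow]=3 write a[3]=4 → slow++,fast++
(s=3,f=6) a[fast]=5≠a[slow]=4 write a[4]=5 → slow++,fast++
(s=4,f=7) a[fast]=6≠a[slow]=5 write a[5]=6 → slow++,fast++
(s=5,f=8) a[fast]=6=a[slow] dup → fast++
(s=5,f=9) a[fast]=7≠a[slow]=6 write a[6]=7 → slow++,fast++
(s=6,f=10) a[fast]=8≠a[slow]=7 write a[7]=8 → slow++,fast++
(s=7,f=11) a[fast]=8=a[slow] dup → fast++

slow=7, fast=12, prefix=[1, 2, 3, 4, 5, 6, 7, 8]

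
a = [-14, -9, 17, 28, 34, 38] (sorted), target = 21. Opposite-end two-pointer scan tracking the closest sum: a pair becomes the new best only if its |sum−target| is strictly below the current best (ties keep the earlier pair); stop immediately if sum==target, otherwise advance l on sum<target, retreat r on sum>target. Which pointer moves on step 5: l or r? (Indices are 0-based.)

r

[0,5] -14+38=24 d=3 * → r--
[0,4] -14+34=20 d=1 * → l++
[1,4] -9+34=25 d=4 → r--
[1,3] -9+28=19 d=2 → l++
[2,3] 17+28=45 d=24 → r--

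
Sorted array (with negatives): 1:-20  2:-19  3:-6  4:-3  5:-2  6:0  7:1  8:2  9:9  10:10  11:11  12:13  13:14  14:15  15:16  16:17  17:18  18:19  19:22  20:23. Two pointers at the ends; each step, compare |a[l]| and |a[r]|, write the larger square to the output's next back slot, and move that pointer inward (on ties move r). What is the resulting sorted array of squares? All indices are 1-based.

[1,20] |-20|<=|23| out[20]=529 → r--
[1,19] |-20|<=|22| out[19]=484 → r--
[1,18] |-20|>|19| out[18]=400 → l++
[2,18] |-19|<=|19| out[17]=361 → r--
[2,17] |-19|>|18| out[16]=361 → l++
[3,17] |-6|<=|18| out[15]=324 → r--
[3,16] |-6|<=|17| out[14]=289 → r--
[3,15] |-6|<=|16| out[13]=256 → r--
[3,14] |-6|<=|15| out[12]=225 → r--
[3,13] |-6|<=|14| out[11]=196 → r--
[3,12] |-6|<=|13| out[10]=169 → r--
[3,11] |-6|<=|11| out[9]=121 → r--
[3,10] |-6|<=|10| out[8]=100 → r--
[3,9] |-6|<=|9| out[7]=81 → r--
[3,8] |-6|>|2| out[6]=36 → l++
[4,8] |-3|>|2| out[5]=9 → l++
[5,8] |-2|<=|2| out[4]=4 → r--
[5,7] |-2|>|1| out[3]=4 → l++
[6,7] |0|<=|1| out[2]=1 → r--
[6,6] |0|<=|0| out[1]=0 → r--

[0, 1, 4, 4, 9, 36, 81, 100, 121, 169, 196, 225, 256, 289, 324, 361, 361, 400, 484, 529]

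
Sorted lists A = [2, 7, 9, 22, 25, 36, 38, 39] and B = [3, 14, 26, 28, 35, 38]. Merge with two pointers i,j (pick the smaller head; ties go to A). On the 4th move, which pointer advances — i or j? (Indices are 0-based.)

i

i=0 j=0: A[i]=2<=B[j]=3 take 2, i++
i=1 j=0: A[i]=7>B[j]=3 take 3, j++
i=1 j=1: A[i]=7<=B[j]=14 take 7, i++
i=2 j=1: A[i]=9<=B[j]=14 take 9, i++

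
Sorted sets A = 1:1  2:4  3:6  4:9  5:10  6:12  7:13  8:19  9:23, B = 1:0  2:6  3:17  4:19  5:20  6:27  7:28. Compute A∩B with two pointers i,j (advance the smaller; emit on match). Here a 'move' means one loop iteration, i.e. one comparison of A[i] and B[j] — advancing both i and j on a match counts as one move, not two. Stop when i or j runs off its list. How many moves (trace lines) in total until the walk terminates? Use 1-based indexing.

i=1 j=1: 1>0, j++
i=1 j=2: 1<6, i++
i=2 j=2: 4<6, i++
i=3 j=2: 6==6 emit, i++,j++
i=4 j=3: 9<17, i++
i=5 j=3: 10<17, i++
i=6 j=3: 12<17, i++
i=7 j=3: 13<17, i++
i=8 j=3: 19>17, j++
i=8 j=4: 19==19 emit, i++,j++
i=9 j=5: 23>20, j++
i=9 j=6: 23<27, i++

12 moves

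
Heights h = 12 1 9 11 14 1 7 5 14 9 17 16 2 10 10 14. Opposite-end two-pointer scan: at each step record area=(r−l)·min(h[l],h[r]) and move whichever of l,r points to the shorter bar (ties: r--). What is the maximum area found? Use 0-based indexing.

[0,15] min(12,14)*15=180 best=180 * → l++
[1,15] min(1,14)*14=14 best=180 → l++
[2,15] min(9,14)*13=117 best=180 → l++
[3,15] min(11,14)*12=132 best=180 → l++
[4,15] min(14,14)*11=154 best=180 → r--
[4,14] min(14,10)*10=100 best=180 → r--
[4,13] min(14,10)*9=90 best=180 → r--
[4,12] min(14,2)*8=16 best=180 → r--
[4,11] min(14,16)*7=98 best=180 → l++
[5,11] min(1,16)*6=6 best=180 → l++
[6,11] min(7,16)*5=35 best=180 → l++
[7,11] min(5,16)*4=20 best=180 → l++
[8,11] min(14,16)*3=42 best=180 → l++
[9,11] min(9,16)*2=18 best=180 → l++
[10,11] min(17,16)*1=16 best=180 → r--

max area = 180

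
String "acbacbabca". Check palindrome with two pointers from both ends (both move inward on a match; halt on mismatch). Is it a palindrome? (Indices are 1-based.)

l=1 r=10: 'a'=='a', l++,r--
l=2 r=9: 'c'=='c', l++,r--
l=3 r=8: 'b'=='b', l++,r--
l=4 r=7: 'a'=='a', l++,r--
l=5 r=6: 'c'!='b', stop

not a palindrome (mismatch at 5,6)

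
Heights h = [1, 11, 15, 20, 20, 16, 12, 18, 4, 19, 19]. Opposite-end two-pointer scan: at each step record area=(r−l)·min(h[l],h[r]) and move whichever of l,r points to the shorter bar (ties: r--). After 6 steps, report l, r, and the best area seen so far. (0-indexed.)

l=3, r=7, best area=133

l=0 r=10: min(1,19)*10=10 best=10 *, l++
l=1 r=10: min(11,19)*9=99 best=99 *, l++
l=2 r=10: min(15,19)*8=120 best=120 *, l++
l=3 r=10: min(20,19)*7=133 best=133 *, r--
l=3 r=9: min(20,19)*6=114 best=133, r--
l=3 r=8: min(20,4)*5=20 best=133, r--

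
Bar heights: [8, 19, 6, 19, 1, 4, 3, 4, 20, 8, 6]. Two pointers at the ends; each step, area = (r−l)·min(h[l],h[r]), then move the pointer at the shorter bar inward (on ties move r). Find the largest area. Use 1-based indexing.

l=1 r=11: min(8,6)*10=60 best=60 *, r--
l=1 r=10: min(8,8)*9=72 best=72 *, r--
l=1 r=9: min(8,20)*8=64 best=72, l++
l=2 r=9: min(19,20)*7=133 best=133 *, l++
l=3 r=9: min(6,20)*6=36 best=133, l++
l=4 r=9: min(19,20)*5=95 best=133, l++
l=5 r=9: min(1,20)*4=4 best=133, l++
l=6 r=9: min(4,20)*3=12 best=133, l++
l=7 r=9: min(3,20)*2=6 best=133, l++
l=8 r=9: min(4,20)*1=4 best=133, l++

max area = 133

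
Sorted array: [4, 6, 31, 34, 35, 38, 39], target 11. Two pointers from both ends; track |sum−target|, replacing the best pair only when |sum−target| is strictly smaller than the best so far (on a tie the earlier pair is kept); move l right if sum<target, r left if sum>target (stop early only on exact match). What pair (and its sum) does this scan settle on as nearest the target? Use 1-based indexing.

pair (4, 6) with sum 10 (|Δ|=1)

[1,7] 4+39=43 d=32 * → r--
[1,6] 4+38=42 d=31 * → r--
[1,5] 4+35=39 d=28 * → r--
[1,4] 4+34=38 d=27 * → r--
[1,3] 4+31=35 d=24 * → r--
[1,2] 4+6=10 d=1 * → l++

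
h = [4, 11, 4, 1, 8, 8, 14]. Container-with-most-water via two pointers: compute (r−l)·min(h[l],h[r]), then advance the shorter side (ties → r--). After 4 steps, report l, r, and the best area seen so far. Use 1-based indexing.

l=1 r=7: min(4,14)*6=24 best=24 *, l++
l=2 r=7: min(11,14)*5=55 best=55 *, l++
l=3 r=7: min(4,14)*4=16 best=55, l++
l=4 r=7: min(1,14)*3=3 best=55, l++

l=5, r=7, best area=55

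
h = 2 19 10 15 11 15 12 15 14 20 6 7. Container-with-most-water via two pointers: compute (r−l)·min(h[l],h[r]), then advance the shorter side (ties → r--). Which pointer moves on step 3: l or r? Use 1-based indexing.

r

[1,12] min(2,7)*11=22 best=22 * → l++
[2,12] min(19,7)*10=70 best=70 * → r--
[2,11] min(19,6)*9=54 best=70 → r--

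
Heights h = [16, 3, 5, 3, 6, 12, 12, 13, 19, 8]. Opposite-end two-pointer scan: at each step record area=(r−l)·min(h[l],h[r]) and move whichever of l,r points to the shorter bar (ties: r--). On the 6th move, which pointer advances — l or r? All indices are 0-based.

l=0 r=9: min(16,8)*9=72 best=72 *, r--
l=0 r=8: min(16,19)*8=128 best=128 *, l++
l=1 r=8: min(3,19)*7=21 best=128, l++
l=2 r=8: min(5,19)*6=30 best=128, l++
l=3 r=8: min(3,19)*5=15 best=128, l++
l=4 r=8: min(6,19)*4=24 best=128, l++

l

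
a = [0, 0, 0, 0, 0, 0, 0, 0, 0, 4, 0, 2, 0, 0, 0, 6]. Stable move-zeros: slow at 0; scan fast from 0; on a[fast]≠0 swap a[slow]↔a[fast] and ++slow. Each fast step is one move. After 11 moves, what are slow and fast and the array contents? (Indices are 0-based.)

(s=0,f=0) a[fast]=0 → fast++
(s=0,f=1) a[fast]=0 → fast++
(s=0,f=2) a[fast]=0 → fast++
(s=0,f=3) a[fast]=0 → fast++
(s=0,f=4) a[fast]=0 → fast++
(s=0,f=5) a[fast]=0 → fast++
(s=0,f=6) a[fast]=0 → fast++
(s=0,f=7) a[fast]=0 → fast++
(s=0,f=8) a[fast]=0 → fast++
(s=0,f=9) a[fast]=4≠0 swap→a[0]=4 → slow++,fast++
(s=1,f=10) a[fast]=0 → fast++

slow=1, fast=11, a=[4, 0, 0, 0, 0, 0, 0, 0, 0, 0, 0, 2, 0, 0, 0, 6]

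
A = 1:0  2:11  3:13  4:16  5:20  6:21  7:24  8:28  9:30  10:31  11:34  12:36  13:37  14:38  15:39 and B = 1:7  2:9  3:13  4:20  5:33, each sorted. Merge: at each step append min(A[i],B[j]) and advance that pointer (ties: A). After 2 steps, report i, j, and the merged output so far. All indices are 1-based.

[i=1,j=1] A[i]=0<=B[j]=7 take 0 → i++
[i=2,j=1] A[i]=11>B[j]=7 take 7 → j++

i=2, j=2, merged so far=[0, 7]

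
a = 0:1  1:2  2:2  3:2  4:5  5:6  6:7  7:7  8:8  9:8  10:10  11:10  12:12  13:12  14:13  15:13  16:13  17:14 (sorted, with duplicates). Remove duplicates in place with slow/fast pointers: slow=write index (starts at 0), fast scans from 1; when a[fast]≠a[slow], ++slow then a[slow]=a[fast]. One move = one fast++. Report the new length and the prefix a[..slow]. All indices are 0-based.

(s=0,f=1) a[fast]=2≠a[slow]=1 write a[1]=2 → slow++,fast++
(s=1,f=2) a[fast]=2=a[slow] dup → fast++
(s=1,f=3) a[fast]=2=a[slow] dup → fast++
(s=1,f=4) a[fast]=5≠a[slow]=2 write a[2]=5 → slow++,fast++
(s=2,f=5) a[fast]=6≠a[slow]=5 write a[3]=6 → slow++,fast++
(s=3,f=6) a[fast]=7≠a[slow]=6 write a[4]=7 → slow++,fast++
(s=4,f=7) a[fast]=7=a[slow] dup → fast++
(s=4,f=8) a[fast]=8≠a[slow]=7 write a[5]=8 → slow++,fast++
(s=5,f=9) a[fast]=8=a[slow] dup → fast++
(s=5,f=10) a[fast]=10≠a[slow]=8 write a[6]=10 → slow++,fast++
(s=6,f=11) a[fast]=10=a[slow] dup → fast++
(s=6,f=12) a[fast]=12≠a[slow]=10 write a[7]=12 → slow++,fast++
(s=7,f=13) a[fast]=12=a[slow] dup → fast++
(s=7,f=14) a[fast]=13≠a[slow]=12 write a[8]=13 → slow++,fast++
(s=8,f=15) a[fast]=13=a[slow] dup → fast++
(s=8,f=16) a[fast]=13=a[slow] dup → fast++
(s=8,f=17) a[fast]=14≠a[slow]=13 write a[9]=14 → slow++,fast++

length 10; prefix = [1, 2, 5, 6, 7, 8, 10, 12, 13, 14]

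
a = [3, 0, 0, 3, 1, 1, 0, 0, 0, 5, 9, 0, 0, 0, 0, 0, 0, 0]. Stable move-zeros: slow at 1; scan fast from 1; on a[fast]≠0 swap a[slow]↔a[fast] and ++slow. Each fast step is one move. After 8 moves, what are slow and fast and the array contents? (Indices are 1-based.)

slow=5, fast=9, a=[3, 3, 1, 1, 0, 0, 0, 0, 0, 5, 9, 0, 0, 0, 0, 0, 0, 0]

(s=1,f=1) a[fast]=3≠0 swap→a[1]=3 → slow++,fast++
(s=2,f=2) a[fast]=0 → fast++
(s=2,f=3) a[fast]=0 → fast++
(s=2,f=4) a[fast]=3≠0 swap→a[2]=3 → slow++,fast++
(s=3,f=5) a[fast]=1≠0 swap→a[3]=1 → slow++,fast++
(s=4,f=6) a[fast]=1≠0 swap→a[4]=1 → slow++,fast++
(s=5,f=7) a[fast]=0 → fast++
(s=5,f=8) a[fast]=0 → fast++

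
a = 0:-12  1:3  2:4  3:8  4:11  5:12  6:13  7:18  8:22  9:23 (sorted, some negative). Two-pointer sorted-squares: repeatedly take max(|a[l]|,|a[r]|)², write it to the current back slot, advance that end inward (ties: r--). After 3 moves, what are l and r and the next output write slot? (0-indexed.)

l=0 r=9: |-12|<=|23| out[9]=529, r--
l=0 r=8: |-12|<=|22| out[8]=484, r--
l=0 r=7: |-12|<=|18| out[7]=324, r--

l=0, r=6, next write slot=6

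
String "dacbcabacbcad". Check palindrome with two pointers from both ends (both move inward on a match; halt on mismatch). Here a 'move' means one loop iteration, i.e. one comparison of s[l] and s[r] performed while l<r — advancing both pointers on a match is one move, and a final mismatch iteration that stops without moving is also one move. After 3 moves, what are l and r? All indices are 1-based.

l=4, r=10

[1,13] 'd'=='d' → l++,r--
[2,12] 'a'=='a' → l++,r--
[3,11] 'c'=='c' → l++,r--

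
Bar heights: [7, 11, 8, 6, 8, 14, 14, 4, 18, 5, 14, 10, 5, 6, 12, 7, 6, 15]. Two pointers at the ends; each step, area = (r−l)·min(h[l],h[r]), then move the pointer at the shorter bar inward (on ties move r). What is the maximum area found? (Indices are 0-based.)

max area = 176

[0,17] min(7,15)*17=119 best=119 * → l++
[1,17] min(11,15)*16=176 best=176 * → l++
[2,17] min(8,15)*15=120 best=176 → l++
[3,17] min(6,15)*14=84 best=176 → l++
[4,17] min(8,15)*13=104 best=176 → l++
[5,17] min(14,15)*12=168 best=176 → l++
[6,17] min(14,15)*11=154 best=176 → l++
[7,17] min(4,15)*10=40 best=176 → l++
[8,17] min(18,15)*9=135 best=176 → r--
[8,16] min(18,6)*8=48 best=176 → r--
[8,15] min(18,7)*7=49 best=176 → r--
[8,14] min(18,12)*6=72 best=176 → r--
[8,13] min(18,6)*5=30 best=176 → r--
[8,12] min(18,5)*4=20 best=176 → r--
[8,11] min(18,10)*3=30 best=176 → r--
[8,10] min(18,14)*2=28 best=176 → r--
[8,9] min(18,5)*1=5 best=176 → r--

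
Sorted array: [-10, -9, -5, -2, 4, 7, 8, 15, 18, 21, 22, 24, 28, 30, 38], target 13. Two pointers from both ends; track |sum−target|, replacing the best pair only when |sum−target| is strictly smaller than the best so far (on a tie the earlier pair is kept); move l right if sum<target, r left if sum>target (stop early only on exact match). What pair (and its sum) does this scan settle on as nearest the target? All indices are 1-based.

[1,15] -10+38=28 d=15 * → r--
[1,14] -10+30=20 d=7 * → r--
[1,13] -10+28=18 d=5 * → r--
[1,12] -10+24=14 d=1 * → r--
[1,11] -10+22=12 d=1 → l++
[2,11] -9+22=13 d=0 * → stop

pair (-9, 22) with sum 13 (|Δ|=0)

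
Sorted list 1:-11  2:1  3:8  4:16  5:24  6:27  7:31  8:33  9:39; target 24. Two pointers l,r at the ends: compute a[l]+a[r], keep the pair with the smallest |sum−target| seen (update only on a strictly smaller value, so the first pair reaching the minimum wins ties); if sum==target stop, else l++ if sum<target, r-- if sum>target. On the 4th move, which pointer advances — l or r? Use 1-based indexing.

[1,9] -11+39=28 d=4 * → r--
[1,8] -11+33=22 d=2 * → l++
[2,8] 1+33=34 d=10 → r--
[2,7] 1+31=32 d=8 → r--

r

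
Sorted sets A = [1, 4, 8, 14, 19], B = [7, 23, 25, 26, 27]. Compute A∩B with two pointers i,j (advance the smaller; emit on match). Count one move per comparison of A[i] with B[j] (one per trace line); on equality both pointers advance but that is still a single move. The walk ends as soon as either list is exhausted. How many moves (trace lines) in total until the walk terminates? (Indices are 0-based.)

6 moves

[i=0,j=0] 1<7 → i++
[i=1,j=0] 4<7 → i++
[i=2,j=0] 8>7 → j++
[i=2,j=1] 8<23 → i++
[i=3,j=1] 14<23 → i++
[i=4,j=1] 19<23 → i++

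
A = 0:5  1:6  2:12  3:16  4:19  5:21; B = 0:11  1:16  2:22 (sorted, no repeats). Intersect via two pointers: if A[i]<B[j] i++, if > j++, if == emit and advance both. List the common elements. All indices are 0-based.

intersection = [16]

[i=0,j=0] 5<11 → i++
[i=1,j=0] 6<11 → i++
[i=2,j=0] 12>11 → j++
[i=2,j=1] 12<16 → i++
[i=3,j=1] 16==16 emit → i++,j++
[i=4,j=2] 19<22 → i++
[i=5,j=2] 21<22 → i++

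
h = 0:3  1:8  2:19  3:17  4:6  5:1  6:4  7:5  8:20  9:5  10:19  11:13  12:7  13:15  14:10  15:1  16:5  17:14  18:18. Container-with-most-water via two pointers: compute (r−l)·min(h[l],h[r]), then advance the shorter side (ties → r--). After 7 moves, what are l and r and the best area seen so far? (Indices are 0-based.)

[0,18] min(3,18)*18=54 best=54 * → l++
[1,18] min(8,18)*17=136 best=136 * → l++
[2,18] min(19,18)*16=288 best=288 * → r--
[2,17] min(19,14)*15=210 best=288 → r--
[2,16] min(19,5)*14=70 best=288 → r--
[2,15] min(19,1)*13=13 best=288 → r--
[2,14] min(19,10)*12=120 best=288 → r--

l=2, r=13, best area=288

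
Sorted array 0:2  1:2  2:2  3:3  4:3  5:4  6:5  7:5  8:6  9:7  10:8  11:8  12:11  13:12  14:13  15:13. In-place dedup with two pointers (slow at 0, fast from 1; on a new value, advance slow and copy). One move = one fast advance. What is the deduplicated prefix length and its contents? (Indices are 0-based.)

(s=0,f=1) a[fast]=2=a[slow] dup → fast++
(s=0,f=2) a[fast]=2=a[slow] dup → fast++
(s=0,f=3) a[fast]=3≠a[slow]=2 write a[1]=3 → slow++,fast++
(s=1,f=4) a[fast]=3=a[slow] dup → fast++
(s=1,f=5) a[fast]=4≠a[slow]=3 write a[2]=4 → slow++,fast++
(s=2,f=6) a[fast]=5≠a[slow]=4 write a[3]=5 → slow++,fast++
(s=3,f=7) a[fast]=5=a[slow] dup → fast++
(s=3,f=8) a[fast]=6≠a[slow]=5 write a[4]=6 → slow++,fast++
(s=4,f=9) a[fast]=7≠a[slow]=6 write a[5]=7 → slow++,fast++
(s=5,f=10) a[fast]=8≠a[slow]=7 write a[6]=8 → slow++,fast++
(s=6,f=11) a[fast]=8=a[slow] dup → fast++
(s=6,f=12) a[fast]=11≠a[slow]=8 write a[7]=11 → slow++,fast++
(s=7,f=13) a[fast]=12≠a[slow]=11 write a[8]=12 → slow++,fast++
(s=8,f=14) a[fast]=13≠a[slow]=12 write a[9]=13 → slow++,fast++
(s=9,f=15) a[fast]=13=a[slow] dup → fast++

length 10; prefix = [2, 3, 4, 5, 6, 7, 8, 11, 12, 13]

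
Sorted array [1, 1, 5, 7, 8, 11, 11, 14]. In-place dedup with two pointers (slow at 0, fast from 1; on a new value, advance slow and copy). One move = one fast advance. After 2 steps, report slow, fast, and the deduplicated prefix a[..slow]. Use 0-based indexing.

slow=0 fast=1: a[fast]=1=a[slow] dup, fast++
slow=0 fast=2: a[fast]=5≠a[slow]=1 write a[1]=5, slow++,fast++

slow=1, fast=3, prefix=[1, 5]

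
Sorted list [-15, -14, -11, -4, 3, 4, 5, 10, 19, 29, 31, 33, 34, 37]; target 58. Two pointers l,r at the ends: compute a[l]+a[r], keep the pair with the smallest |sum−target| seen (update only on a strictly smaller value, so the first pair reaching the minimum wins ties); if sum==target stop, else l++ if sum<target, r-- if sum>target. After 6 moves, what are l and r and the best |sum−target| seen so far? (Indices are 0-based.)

l=0 r=13: -15+37=22 d=36 *, l++
l=1 r=13: -14+37=23 d=35 *, l++
l=2 r=13: -11+37=26 d=32 *, l++
l=3 r=13: -4+37=33 d=25 *, l++
l=4 r=13: 3+37=40 d=18 *, l++
l=5 r=13: 4+37=41 d=17 *, l++

l=6, r=13, best |Δ|=17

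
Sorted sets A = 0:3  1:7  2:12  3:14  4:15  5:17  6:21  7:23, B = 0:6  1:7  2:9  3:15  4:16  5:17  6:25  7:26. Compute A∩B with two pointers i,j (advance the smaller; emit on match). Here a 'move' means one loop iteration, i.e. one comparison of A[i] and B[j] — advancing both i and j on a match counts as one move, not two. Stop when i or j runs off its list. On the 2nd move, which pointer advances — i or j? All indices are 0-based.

i=0 j=0: 3<6, i++
i=1 j=0: 7>6, j++

j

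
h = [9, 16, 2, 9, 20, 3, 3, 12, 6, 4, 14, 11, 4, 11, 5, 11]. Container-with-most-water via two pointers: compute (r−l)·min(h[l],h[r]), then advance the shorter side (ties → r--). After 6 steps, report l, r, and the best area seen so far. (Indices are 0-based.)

[0,15] min(9,11)*15=135 best=135 * → l++
[1,15] min(16,11)*14=154 best=154 * → r--
[1,14] min(16,5)*13=65 best=154 → r--
[1,13] min(16,11)*12=132 best=154 → r--
[1,12] min(16,4)*11=44 best=154 → r--
[1,11] min(16,11)*10=110 best=154 → r--

l=1, r=10, best area=154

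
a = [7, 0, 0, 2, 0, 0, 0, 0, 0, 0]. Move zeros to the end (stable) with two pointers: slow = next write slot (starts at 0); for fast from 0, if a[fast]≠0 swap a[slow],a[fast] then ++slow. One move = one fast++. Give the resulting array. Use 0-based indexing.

(s=0,f=0) a[fast]=7≠0 swap→a[0]=7 → slow++,fast++
(s=1,f=1) a[fast]=0 → fast++
(s=1,f=2) a[fast]=0 → fast++
(s=1,f=3) a[fast]=2≠0 swap→a[1]=2 → slow++,fast++
(s=2,f=4) a[fast]=0 → fast++
(s=2,f=5) a[fast]=0 → fast++
(s=2,f=6) a[fast]=0 → fast++
(s=2,f=7) a[fast]=0 → fast++
(s=2,f=8) a[fast]=0 → fast++
(s=2,f=9) a[fast]=0 → fast++

[7, 2, 0, 0, 0, 0, 0, 0, 0, 0]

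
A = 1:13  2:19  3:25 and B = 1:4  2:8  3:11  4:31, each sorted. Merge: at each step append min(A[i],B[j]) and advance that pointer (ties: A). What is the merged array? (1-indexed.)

i=1 j=1: A[i]=13>B[j]=4 take 4, j++
i=1 j=2: A[i]=13>B[j]=8 take 8, j++
i=1 j=3: A[i]=13>B[j]=11 take 11, j++
i=1 j=4: A[i]=13<=B[j]=31 take 13, i++
i=2 j=4: A[i]=19<=B[j]=31 take 19, i++
i=3 j=4: A[i]=25<=B[j]=31 take 25, i++
i=4 j=4: A done, take B[j]=31, j++

[4, 8, 11, 13, 19, 25, 31]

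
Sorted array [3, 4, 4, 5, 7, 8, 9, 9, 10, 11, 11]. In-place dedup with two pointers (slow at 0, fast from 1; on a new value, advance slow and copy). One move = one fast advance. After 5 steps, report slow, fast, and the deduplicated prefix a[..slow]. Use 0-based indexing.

(s=0,f=1) a[fast]=4≠a[slow]=3 write a[1]=4 → slow++,fast++
(s=1,f=2) a[fast]=4=a[slow] dup → fast++
(s=1,f=3) a[fast]=5≠a[slow]=4 write a[2]=5 → slow++,fast++
(s=2,f=4) a[fast]=7≠a[slow]=5 write a[3]=7 → slow++,fast++
(s=3,f=5) a[fast]=8≠a[slow]=7 write a[4]=8 → slow++,fast++

slow=4, fast=6, prefix=[3, 4, 5, 7, 8]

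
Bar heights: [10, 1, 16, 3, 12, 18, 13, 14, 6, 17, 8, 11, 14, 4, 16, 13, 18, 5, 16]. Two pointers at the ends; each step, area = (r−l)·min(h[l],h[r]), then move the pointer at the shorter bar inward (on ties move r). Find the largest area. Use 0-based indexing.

l=0 r=18: min(10,16)*18=180 best=180 *, l++
l=1 r=18: min(1,16)*17=17 best=180, l++
l=2 r=18: min(16,16)*16=256 best=256 *, r--
l=2 r=17: min(16,5)*15=75 best=256, r--
l=2 r=16: min(16,18)*14=224 best=256, l++
l=3 r=16: min(3,18)*13=39 best=256, l++
l=4 r=16: min(12,18)*12=144 best=256, l++
l=5 r=16: min(18,18)*11=198 best=256, r--
l=5 r=15: min(18,13)*10=130 best=256, r--
l=5 r=14: min(18,16)*9=144 best=256, r--
l=5 r=13: min(18,4)*8=32 best=256, r--
l=5 r=12: min(18,14)*7=98 best=256, r--
l=5 r=11: min(18,11)*6=66 best=256, r--
l=5 r=10: min(18,8)*5=40 best=256, r--
l=5 r=9: min(18,17)*4=68 best=256, r--
l=5 r=8: min(18,6)*3=18 best=256, r--
l=5 r=7: min(18,14)*2=28 best=256, r--
l=5 r=6: min(18,13)*1=13 best=256, r--

max area = 256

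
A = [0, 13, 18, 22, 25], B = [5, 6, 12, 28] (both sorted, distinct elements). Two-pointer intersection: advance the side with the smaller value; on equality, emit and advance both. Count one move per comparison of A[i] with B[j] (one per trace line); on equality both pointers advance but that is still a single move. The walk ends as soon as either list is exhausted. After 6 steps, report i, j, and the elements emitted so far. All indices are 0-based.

[i=0,j=0] 0<5 → i++
[i=1,j=0] 13>5 → j++
[i=1,j=1] 13>6 → j++
[i=1,j=2] 13>12 → j++
[i=1,j=3] 13<28 → i++
[i=2,j=3] 18<28 → i++

i=3, j=3, emitted=[]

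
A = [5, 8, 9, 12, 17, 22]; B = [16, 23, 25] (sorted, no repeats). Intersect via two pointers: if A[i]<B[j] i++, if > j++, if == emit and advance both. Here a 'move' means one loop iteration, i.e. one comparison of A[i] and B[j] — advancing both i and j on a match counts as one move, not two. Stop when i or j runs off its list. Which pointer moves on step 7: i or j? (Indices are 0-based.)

i=0 j=0: 5<16, i++
i=1 j=0: 8<16, i++
i=2 j=0: 9<16, i++
i=3 j=0: 12<16, i++
i=4 j=0: 17>16, j++
i=4 j=1: 17<23, i++
i=5 j=1: 22<23, i++

i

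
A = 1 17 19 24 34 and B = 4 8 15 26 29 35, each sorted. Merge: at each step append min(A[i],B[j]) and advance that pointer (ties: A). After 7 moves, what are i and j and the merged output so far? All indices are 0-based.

[i=0,j=0] A[i]=1<=B[j]=4 take 1 → i++
[i=1,j=0] A[i]=17>B[j]=4 take 4 → j++
[i=1,j=1] A[i]=17>B[j]=8 take 8 → j++
[i=1,j=2] A[i]=17>B[j]=15 take 15 → j++
[i=1,j=3] A[i]=17<=B[j]=26 take 17 → i++
[i=2,j=3] A[i]=19<=B[j]=26 take 19 → i++
[i=3,j=3] A[i]=24<=B[j]=26 take 24 → i++

i=4, j=3, merged so far=[1, 4, 8, 15, 17, 19, 24]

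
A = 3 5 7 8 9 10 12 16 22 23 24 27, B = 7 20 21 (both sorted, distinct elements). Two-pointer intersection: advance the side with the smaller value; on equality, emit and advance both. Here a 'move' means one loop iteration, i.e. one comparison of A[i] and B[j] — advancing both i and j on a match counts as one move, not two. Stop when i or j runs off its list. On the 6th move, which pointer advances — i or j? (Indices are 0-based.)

[i=0,j=0] 3<7 → i++
[i=1,j=0] 5<7 → i++
[i=2,j=0] 7==7 emit → i++,j++
[i=3,j=1] 8<20 → i++
[i=4,j=1] 9<20 → i++
[i=5,j=1] 10<20 → i++

i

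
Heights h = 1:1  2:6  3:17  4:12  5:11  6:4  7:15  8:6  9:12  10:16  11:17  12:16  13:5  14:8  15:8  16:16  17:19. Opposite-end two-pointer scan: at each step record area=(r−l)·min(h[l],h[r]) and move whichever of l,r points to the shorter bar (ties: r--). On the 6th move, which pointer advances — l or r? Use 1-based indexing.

l

l=1 r=17: min(1,19)*16=16 best=16 *, l++
l=2 r=17: min(6,19)*15=90 best=90 *, l++
l=3 r=17: min(17,19)*14=238 best=238 *, l++
l=4 r=17: min(12,19)*13=156 best=238, l++
l=5 r=17: min(11,19)*12=132 best=238, l++
l=6 r=17: min(4,19)*11=44 best=238, l++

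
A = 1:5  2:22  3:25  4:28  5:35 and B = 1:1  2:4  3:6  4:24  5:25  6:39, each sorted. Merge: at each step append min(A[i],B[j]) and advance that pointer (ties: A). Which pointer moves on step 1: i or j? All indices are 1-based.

i=1 j=1: A[i]=5>B[j]=1 take 1, j++

j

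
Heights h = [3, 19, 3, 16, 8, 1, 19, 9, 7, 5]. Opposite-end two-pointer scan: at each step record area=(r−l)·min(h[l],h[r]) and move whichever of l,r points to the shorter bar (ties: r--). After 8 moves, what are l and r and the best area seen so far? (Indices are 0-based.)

l=0 r=9: min(3,5)*9=27 best=27 *, l++
l=1 r=9: min(19,5)*8=40 best=40 *, r--
l=1 r=8: min(19,7)*7=49 best=49 *, r--
l=1 r=7: min(19,9)*6=54 best=54 *, r--
l=1 r=6: min(19,19)*5=95 best=95 *, r--
l=1 r=5: min(19,1)*4=4 best=95, r--
l=1 r=4: min(19,8)*3=24 best=95, r--
l=1 r=3: min(19,16)*2=32 best=95, r--

l=1, r=2, best area=95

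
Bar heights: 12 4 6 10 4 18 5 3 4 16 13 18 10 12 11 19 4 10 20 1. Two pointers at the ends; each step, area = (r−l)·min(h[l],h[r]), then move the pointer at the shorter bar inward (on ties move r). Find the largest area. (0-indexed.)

max area = 234

l=0 r=19: min(12,1)*19=19 best=19 *, r--
l=0 r=18: min(12,20)*18=216 best=216 *, l++
l=1 r=18: min(4,20)*17=68 best=216, l++
l=2 r=18: min(6,20)*16=96 best=216, l++
l=3 r=18: min(10,20)*15=150 best=216, l++
l=4 r=18: min(4,20)*14=56 best=216, l++
l=5 r=18: min(18,20)*13=234 best=234 *, l++
l=6 r=18: min(5,20)*12=60 best=234, l++
l=7 r=18: min(3,20)*11=33 best=234, l++
l=8 r=18: min(4,20)*10=40 best=234, l++
l=9 r=18: min(16,20)*9=144 best=234, l++
l=10 r=18: min(13,20)*8=104 best=234, l++
l=11 r=18: min(18,20)*7=126 best=234, l++
l=12 r=18: min(10,20)*6=60 best=234, l++
l=13 r=18: min(12,20)*5=60 best=234, l++
l=14 r=18: min(11,20)*4=44 best=234, l++
l=15 r=18: min(19,20)*3=57 best=234, l++
l=16 r=18: min(4,20)*2=8 best=234, l++
l=17 r=18: min(10,20)*1=10 best=234, l++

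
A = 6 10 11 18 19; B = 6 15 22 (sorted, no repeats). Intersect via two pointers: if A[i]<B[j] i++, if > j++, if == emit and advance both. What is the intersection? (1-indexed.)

[i=1,j=1] 6==6 emit → i++,j++
[i=2,j=2] 10<15 → i++
[i=3,j=2] 11<15 → i++
[i=4,j=2] 18>15 → j++
[i=4,j=3] 18<22 → i++
[i=5,j=3] 19<22 → i++

intersection = [6]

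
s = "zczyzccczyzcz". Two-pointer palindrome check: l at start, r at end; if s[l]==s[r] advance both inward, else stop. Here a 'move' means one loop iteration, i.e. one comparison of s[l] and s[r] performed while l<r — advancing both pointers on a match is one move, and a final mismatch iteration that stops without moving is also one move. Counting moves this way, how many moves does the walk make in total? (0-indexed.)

l=0 r=12: 'z'=='z', l++,r--
l=1 r=11: 'c'=='c', l++,r--
l=2 r=10: 'z'=='z', l++,r--
l=3 r=9: 'y'=='y', l++,r--
l=4 r=8: 'z'=='z', l++,r--
l=5 r=7: 'c'=='c', l++,r--

6 moves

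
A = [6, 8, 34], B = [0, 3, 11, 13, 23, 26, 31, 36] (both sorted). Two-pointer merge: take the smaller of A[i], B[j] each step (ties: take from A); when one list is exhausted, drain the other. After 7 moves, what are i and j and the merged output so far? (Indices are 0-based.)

i=2, j=5, merged so far=[0, 3, 6, 8, 11, 13, 23]

[i=0,j=0] A[i]=6>B[j]=0 take 0 → j++
[i=0,j=1] A[i]=6>B[j]=3 take 3 → j++
[i=0,j=2] A[i]=6<=B[j]=11 take 6 → i++
[i=1,j=2] A[i]=8<=B[j]=11 take 8 → i++
[i=2,j=2] A[i]=34>B[j]=11 take 11 → j++
[i=2,j=3] A[i]=34>B[j]=13 take 13 → j++
[i=2,j=4] A[i]=34>B[j]=23 take 23 → j++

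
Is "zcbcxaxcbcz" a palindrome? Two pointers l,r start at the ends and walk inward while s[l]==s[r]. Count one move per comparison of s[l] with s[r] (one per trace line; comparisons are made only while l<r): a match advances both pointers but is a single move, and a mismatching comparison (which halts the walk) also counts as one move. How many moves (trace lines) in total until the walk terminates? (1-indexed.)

5 moves

l=1 r=11: 'z'=='z', l++,r--
l=2 r=10: 'c'=='c', l++,r--
l=3 r=9: 'b'=='b', l++,r--
l=4 r=8: 'c'=='c', l++,r--
l=5 r=7: 'x'=='x', l++,r--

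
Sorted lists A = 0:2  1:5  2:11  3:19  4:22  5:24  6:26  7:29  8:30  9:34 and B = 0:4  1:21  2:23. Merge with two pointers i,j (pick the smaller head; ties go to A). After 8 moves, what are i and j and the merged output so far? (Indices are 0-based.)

[i=0,j=0] A[i]=2<=B[j]=4 take 2 → i++
[i=1,j=0] A[i]=5>B[j]=4 take 4 → j++
[i=1,j=1] A[i]=5<=B[j]=21 take 5 → i++
[i=2,j=1] A[i]=11<=B[j]=21 take 11 → i++
[i=3,j=1] A[i]=19<=B[j]=21 take 19 → i++
[i=4,j=1] A[i]=22>B[j]=21 take 21 → j++
[i=4,j=2] A[i]=22<=B[j]=23 take 22 → i++
[i=5,j=2] A[i]=24>B[j]=23 take 23 → j++

i=5, j=3, merged so far=[2, 4, 5, 11, 19, 21, 22, 23]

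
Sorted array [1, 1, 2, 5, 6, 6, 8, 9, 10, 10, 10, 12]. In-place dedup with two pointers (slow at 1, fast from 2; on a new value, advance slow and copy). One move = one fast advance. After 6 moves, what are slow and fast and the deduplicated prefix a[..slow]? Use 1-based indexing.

slow=5, fast=8, prefix=[1, 2, 5, 6, 8]

(s=1,f=2) a[fast]=1=a[slow] dup → fast++
(s=1,f=3) a[fast]=2≠a[slow]=1 write a[2]=2 → slow++,fast++
(s=2,f=4) a[fast]=5≠a[slow]=2 write a[3]=5 → slow++,fast++
(s=3,f=5) a[fast]=6≠a[slow]=5 write a[4]=6 → slow++,fast++
(s=4,f=6) a[fast]=6=a[slow] dup → fast++
(s=4,f=7) a[fast]=8≠a[slow]=6 write a[5]=8 → slow++,fast++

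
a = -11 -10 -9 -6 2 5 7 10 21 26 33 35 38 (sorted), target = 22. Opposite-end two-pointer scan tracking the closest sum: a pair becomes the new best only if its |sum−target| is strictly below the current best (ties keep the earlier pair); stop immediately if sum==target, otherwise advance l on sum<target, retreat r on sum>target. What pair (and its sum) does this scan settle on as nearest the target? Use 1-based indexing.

l=1 r=13: -11+38=27 d=5 *, r--
l=1 r=12: -11+35=24 d=2 *, r--
l=1 r=11: -11+33=22 d=0 *, stop

pair (-11, 33) with sum 22 (|Δ|=0)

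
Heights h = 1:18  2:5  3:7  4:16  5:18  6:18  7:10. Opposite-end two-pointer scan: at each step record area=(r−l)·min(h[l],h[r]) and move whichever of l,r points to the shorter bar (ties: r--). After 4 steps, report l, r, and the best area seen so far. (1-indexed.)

l=1, r=3, best area=90

[1,7] min(18,10)*6=60 best=60 * → r--
[1,6] min(18,18)*5=90 best=90 * → r--
[1,5] min(18,18)*4=72 best=90 → r--
[1,4] min(18,16)*3=48 best=90 → r--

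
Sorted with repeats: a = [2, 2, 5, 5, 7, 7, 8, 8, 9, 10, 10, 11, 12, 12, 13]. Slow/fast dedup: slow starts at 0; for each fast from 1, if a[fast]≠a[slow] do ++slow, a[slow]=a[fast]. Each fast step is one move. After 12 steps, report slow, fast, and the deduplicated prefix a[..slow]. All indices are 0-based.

slow=7, fast=13, prefix=[2, 5, 7, 8, 9, 10, 11, 12]

slow=0 fast=1: a[fast]=2=a[slow] dup, fast++
slow=0 fast=2: a[fast]=5≠a[slow]=2 write a[1]=5, slow++,fast++
slow=1 fast=3: a[fast]=5=a[slow] dup, fast++
slow=1 fast=4: a[fast]=7≠a[slow]=5 write a[2]=7, slow++,fast++
slow=2 fast=5: a[fast]=7=a[slow] dup, fast++
slow=2 fast=6: a[fast]=8≠a[slow]=7 write a[3]=8, slow++,fast++
slow=3 fast=7: a[fast]=8=a[slow] dup, fast++
slow=3 fast=8: a[fast]=9≠a[slow]=8 write a[4]=9, slow++,fast++
slow=4 fast=9: a[fast]=10≠a[slow]=9 write a[5]=10, slow++,fast++
slow=5 fast=10: a[fast]=10=a[slow] dup, fast++
slow=5 fast=11: a[fast]=11≠a[slow]=10 write a[6]=11, slow++,fast++
slow=6 fast=12: a[fast]=12≠a[slow]=11 write a[7]=12, slow++,fast++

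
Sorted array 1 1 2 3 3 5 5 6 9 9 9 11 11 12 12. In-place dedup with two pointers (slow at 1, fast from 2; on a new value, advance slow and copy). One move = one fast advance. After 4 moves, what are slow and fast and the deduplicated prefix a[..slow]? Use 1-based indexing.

slow=3, fast=6, prefix=[1, 2, 3]

(s=1,f=2) a[fast]=1=a[slow] dup → fast++
(s=1,f=3) a[fast]=2≠a[slow]=1 write a[2]=2 → slow++,fast++
(s=2,f=4) a[fast]=3≠a[slow]=2 write a[3]=3 → slow++,fast++
(s=3,f=5) a[fast]=3=a[slow] dup → fast++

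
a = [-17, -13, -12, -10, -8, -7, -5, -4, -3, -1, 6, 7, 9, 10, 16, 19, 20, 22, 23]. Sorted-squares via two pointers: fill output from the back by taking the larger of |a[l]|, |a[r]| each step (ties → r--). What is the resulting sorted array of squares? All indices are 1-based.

l=1 r=19: |-17|<=|23| out[19]=529, r--
l=1 r=18: |-17|<=|22| out[18]=484, r--
l=1 r=17: |-17|<=|20| out[17]=400, r--
l=1 r=16: |-17|<=|19| out[16]=361, r--
l=1 r=15: |-17|>|16| out[15]=289, l++
l=2 r=15: |-13|<=|16| out[14]=256, r--
l=2 r=14: |-13|>|10| out[13]=169, l++
l=3 r=14: |-12|>|10| out[12]=144, l++
l=4 r=14: |-10|<=|10| out[11]=100, r--
l=4 r=13: |-10|>|9| out[10]=100, l++
l=5 r=13: |-8|<=|9| out[9]=81, r--
l=5 r=12: |-8|>|7| out[8]=64, l++
l=6 r=12: |-7|<=|7| out[7]=49, r--
l=6 r=11: |-7|>|6| out[6]=49, l++
l=7 r=11: |-5|<=|6| out[5]=36, r--
l=7 r=10: |-5|>|-1| out[4]=25, l++
l=8 r=10: |-4|>|-1| out[3]=16, l++
l=9 r=10: |-3|>|-1| out[2]=9, l++
l=10 r=10: |-1|<=|-1| out[1]=1, r--

[1, 9, 16, 25, 36, 49, 49, 64, 81, 100, 100, 144, 169, 256, 289, 361, 400, 484, 529]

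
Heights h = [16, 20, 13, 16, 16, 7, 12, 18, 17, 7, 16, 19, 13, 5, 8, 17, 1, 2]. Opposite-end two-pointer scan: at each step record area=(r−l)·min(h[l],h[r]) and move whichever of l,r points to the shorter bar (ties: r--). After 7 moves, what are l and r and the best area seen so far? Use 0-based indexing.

l=1, r=11, best area=240

l=0 r=17: min(16,2)*17=34 best=34 *, r--
l=0 r=16: min(16,1)*16=16 best=34, r--
l=0 r=15: min(16,17)*15=240 best=240 *, l++
l=1 r=15: min(20,17)*14=238 best=240, r--
l=1 r=14: min(20,8)*13=104 best=240, r--
l=1 r=13: min(20,5)*12=60 best=240, r--
l=1 r=12: min(20,13)*11=143 best=240, r--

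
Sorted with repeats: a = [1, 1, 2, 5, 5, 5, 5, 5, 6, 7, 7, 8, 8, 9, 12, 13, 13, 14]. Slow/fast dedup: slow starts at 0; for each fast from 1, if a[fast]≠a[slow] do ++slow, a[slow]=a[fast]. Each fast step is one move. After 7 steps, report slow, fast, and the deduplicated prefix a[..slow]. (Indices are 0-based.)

slow=2, fast=8, prefix=[1, 2, 5]

(s=0,f=1) a[fast]=1=a[slow] dup → fast++
(s=0,f=2) a[fast]=2≠a[slow]=1 write a[1]=2 → slow++,fast++
(s=1,f=3) a[fast]=5≠a[slow]=2 write a[2]=5 → slow++,fast++
(s=2,f=4) a[fast]=5=a[slow] dup → fast++
(s=2,f=5) a[fast]=5=a[slow] dup → fast++
(s=2,f=6) a[fast]=5=a[slow] dup → fast++
(s=2,f=7) a[fast]=5=a[slow] dup → fast++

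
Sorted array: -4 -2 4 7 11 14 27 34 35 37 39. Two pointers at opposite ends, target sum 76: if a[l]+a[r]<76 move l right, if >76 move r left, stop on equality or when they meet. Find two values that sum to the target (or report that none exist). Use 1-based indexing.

(37, 39)

l=1 r=11: -4+39=35 <76, l++
l=2 r=11: -2+39=37 <76, l++
l=3 r=11: 4+39=43 <76, l++
l=4 r=11: 7+39=46 <76, l++
l=5 r=11: 11+39=50 <76, l++
l=6 r=11: 14+39=53 <76, l++
l=7 r=11: 27+39=66 <76, l++
l=8 r=11: 34+39=73 <76, l++
l=9 r=11: 35+39=74 <76, l++
l=10 r=11: 37+39=76, found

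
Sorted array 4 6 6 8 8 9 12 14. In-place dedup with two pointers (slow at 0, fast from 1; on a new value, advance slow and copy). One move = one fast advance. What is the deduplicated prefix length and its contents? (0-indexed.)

(s=0,f=1) a[fast]=6≠a[slow]=4 write a[1]=6 → slow++,fast++
(s=1,f=2) a[fast]=6=a[slow] dup → fast++
(s=1,f=3) a[fast]=8≠a[slow]=6 write a[2]=8 → slow++,fast++
(s=2,f=4) a[fast]=8=a[slow] dup → fast++
(s=2,f=5) a[fast]=9≠a[slow]=8 write a[3]=9 → slow++,fast++
(s=3,f=6) a[fast]=12≠a[slow]=9 write a[4]=12 → slow++,fast++
(s=4,f=7) a[fast]=14≠a[slow]=12 write a[5]=14 → slow++,fast++

length 6; prefix = [4, 6, 8, 9, 12, 14]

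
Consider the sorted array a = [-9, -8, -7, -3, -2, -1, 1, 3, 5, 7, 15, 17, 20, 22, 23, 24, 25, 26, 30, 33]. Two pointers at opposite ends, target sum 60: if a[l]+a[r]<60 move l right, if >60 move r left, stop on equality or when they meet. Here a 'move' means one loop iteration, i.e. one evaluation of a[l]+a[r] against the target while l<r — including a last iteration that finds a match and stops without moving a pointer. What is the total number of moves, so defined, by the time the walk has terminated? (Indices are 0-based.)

19 moves

l=0 r=19: -9+33=24 <60, l++
l=1 r=19: -8+33=25 <60, l++
l=2 r=19: -7+33=26 <60, l++
l=3 r=19: -3+33=30 <60, l++
l=4 r=19: -2+33=31 <60, l++
l=5 r=19: -1+33=32 <60, l++
l=6 r=19: 1+33=34 <60, l++
l=7 r=19: 3+33=36 <60, l++
l=8 r=19: 5+33=38 <60, l++
l=9 r=19: 7+33=40 <60, l++
l=10 r=19: 15+33=48 <60, l++
l=11 r=19: 17+33=50 <60, l++
l=12 r=19: 20+33=53 <60, l++
l=13 r=19: 22+33=55 <60, l++
l=14 r=19: 23+33=56 <60, l++
l=15 r=19: 24+33=57 <60, l++
l=16 r=19: 25+33=58 <60, l++
l=17 r=19: 26+33=59 <60, l++
l=18 r=19: 30+33=63 >60, r--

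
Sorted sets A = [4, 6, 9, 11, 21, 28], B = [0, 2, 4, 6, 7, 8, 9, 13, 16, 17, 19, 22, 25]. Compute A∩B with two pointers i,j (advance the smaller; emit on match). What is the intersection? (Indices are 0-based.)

i=0 j=0: 4>0, j++
i=0 j=1: 4>2, j++
i=0 j=2: 4==4 emit, i++,j++
i=1 j=3: 6==6 emit, i++,j++
i=2 j=4: 9>7, j++
i=2 j=5: 9>8, j++
i=2 j=6: 9==9 emit, i++,j++
i=3 j=7: 11<13, i++
i=4 j=7: 21>13, j++
i=4 j=8: 21>16, j++
i=4 j=9: 21>17, j++
i=4 j=10: 21>19, j++
i=4 j=11: 21<22, i++
i=5 j=11: 28>22, j++
i=5 j=12: 28>25, j++

intersection = [4, 6, 9]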